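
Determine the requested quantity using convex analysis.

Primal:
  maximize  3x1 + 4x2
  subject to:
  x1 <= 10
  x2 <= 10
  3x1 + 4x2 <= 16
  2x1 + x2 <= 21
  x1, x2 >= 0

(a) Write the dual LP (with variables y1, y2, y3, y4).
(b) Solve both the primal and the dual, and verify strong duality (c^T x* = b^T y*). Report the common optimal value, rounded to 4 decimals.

The standard primal-dual pair for 'max c^T x s.t. A x <= b, x >= 0' is:
  Dual:  min b^T y  s.t.  A^T y >= c,  y >= 0.

So the dual LP is:
  minimize  10y1 + 10y2 + 16y3 + 21y4
  subject to:
    y1 + 3y3 + 2y4 >= 3
    y2 + 4y3 + y4 >= 4
    y1, y2, y3, y4 >= 0

Solving the primal: x* = (5.3333, 0).
  primal value c^T x* = 16.
Solving the dual: y* = (0, 0, 1, 0).
  dual value b^T y* = 16.
Strong duality: c^T x* = b^T y*. Confirmed.

16


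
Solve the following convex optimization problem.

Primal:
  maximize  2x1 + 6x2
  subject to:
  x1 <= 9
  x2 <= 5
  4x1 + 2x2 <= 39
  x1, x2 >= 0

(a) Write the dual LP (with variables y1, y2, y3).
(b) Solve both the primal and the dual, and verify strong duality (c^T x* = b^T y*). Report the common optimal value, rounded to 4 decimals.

The standard primal-dual pair for 'max c^T x s.t. A x <= b, x >= 0' is:
  Dual:  min b^T y  s.t.  A^T y >= c,  y >= 0.

So the dual LP is:
  minimize  9y1 + 5y2 + 39y3
  subject to:
    y1 + 4y3 >= 2
    y2 + 2y3 >= 6
    y1, y2, y3 >= 0

Solving the primal: x* = (7.25, 5).
  primal value c^T x* = 44.5.
Solving the dual: y* = (0, 5, 0.5).
  dual value b^T y* = 44.5.
Strong duality: c^T x* = b^T y*. Confirmed.

44.5


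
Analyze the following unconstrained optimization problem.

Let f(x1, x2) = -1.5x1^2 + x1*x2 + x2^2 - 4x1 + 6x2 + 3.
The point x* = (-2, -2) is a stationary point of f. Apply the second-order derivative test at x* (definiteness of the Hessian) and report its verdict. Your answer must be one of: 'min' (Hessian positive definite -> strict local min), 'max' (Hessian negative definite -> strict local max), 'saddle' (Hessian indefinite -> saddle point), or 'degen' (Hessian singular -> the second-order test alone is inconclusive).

Compute the Hessian H = grad^2 f:
  H = [[-3, 1], [1, 2]]
Verify stationarity: grad f(x*) = H x* + g = (0, 0).
Eigenvalues of H: -3.1926, 2.1926.
Eigenvalues have mixed signs, so H is indefinite -> x* is a saddle point.

saddle


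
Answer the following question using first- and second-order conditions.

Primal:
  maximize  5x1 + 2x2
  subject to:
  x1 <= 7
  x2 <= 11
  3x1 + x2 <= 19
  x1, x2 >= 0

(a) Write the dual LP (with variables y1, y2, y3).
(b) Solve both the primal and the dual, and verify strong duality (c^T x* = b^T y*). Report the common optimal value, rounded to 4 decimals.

The standard primal-dual pair for 'max c^T x s.t. A x <= b, x >= 0' is:
  Dual:  min b^T y  s.t.  A^T y >= c,  y >= 0.

So the dual LP is:
  minimize  7y1 + 11y2 + 19y3
  subject to:
    y1 + 3y3 >= 5
    y2 + y3 >= 2
    y1, y2, y3 >= 0

Solving the primal: x* = (2.6667, 11).
  primal value c^T x* = 35.3333.
Solving the dual: y* = (0, 0.3333, 1.6667).
  dual value b^T y* = 35.3333.
Strong duality: c^T x* = b^T y*. Confirmed.

35.3333


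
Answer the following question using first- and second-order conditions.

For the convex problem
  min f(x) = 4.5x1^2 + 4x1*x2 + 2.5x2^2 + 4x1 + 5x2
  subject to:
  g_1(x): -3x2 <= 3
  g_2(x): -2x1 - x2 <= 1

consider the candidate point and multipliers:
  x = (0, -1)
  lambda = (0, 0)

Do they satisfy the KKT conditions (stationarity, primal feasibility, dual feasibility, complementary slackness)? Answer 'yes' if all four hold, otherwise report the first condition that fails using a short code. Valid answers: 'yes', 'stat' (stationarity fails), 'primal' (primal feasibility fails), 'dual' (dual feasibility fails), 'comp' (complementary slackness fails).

Gradient of f: grad f(x) = Q x + c = (0, 0)
Constraint values g_i(x) = a_i^T x - b_i:
  g_1((0, -1)) = 0
  g_2((0, -1)) = 0
Stationarity residual: grad f(x) + sum_i lambda_i a_i = (0, 0)
  -> stationarity OK
Primal feasibility (all g_i <= 0): OK
Dual feasibility (all lambda_i >= 0): OK
Complementary slackness (lambda_i * g_i(x) = 0 for all i): OK

Verdict: yes, KKT holds.

yes


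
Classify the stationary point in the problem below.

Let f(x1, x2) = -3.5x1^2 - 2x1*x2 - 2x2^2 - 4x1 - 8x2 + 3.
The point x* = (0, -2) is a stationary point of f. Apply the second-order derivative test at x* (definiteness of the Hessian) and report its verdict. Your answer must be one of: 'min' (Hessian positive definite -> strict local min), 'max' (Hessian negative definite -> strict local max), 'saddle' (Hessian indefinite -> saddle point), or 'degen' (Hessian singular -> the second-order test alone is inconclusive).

Compute the Hessian H = grad^2 f:
  H = [[-7, -2], [-2, -4]]
Verify stationarity: grad f(x*) = H x* + g = (0, 0).
Eigenvalues of H: -8, -3.
Both eigenvalues < 0, so H is negative definite -> x* is a strict local max.

max


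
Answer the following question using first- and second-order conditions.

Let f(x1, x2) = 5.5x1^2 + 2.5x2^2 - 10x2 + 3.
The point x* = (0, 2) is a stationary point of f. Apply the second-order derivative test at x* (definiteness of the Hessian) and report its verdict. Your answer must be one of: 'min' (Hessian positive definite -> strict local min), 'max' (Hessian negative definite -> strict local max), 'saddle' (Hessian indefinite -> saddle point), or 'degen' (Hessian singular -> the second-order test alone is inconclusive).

Compute the Hessian H = grad^2 f:
  H = [[11, 0], [0, 5]]
Verify stationarity: grad f(x*) = H x* + g = (0, 0).
Eigenvalues of H: 5, 11.
Both eigenvalues > 0, so H is positive definite -> x* is a strict local min.

min


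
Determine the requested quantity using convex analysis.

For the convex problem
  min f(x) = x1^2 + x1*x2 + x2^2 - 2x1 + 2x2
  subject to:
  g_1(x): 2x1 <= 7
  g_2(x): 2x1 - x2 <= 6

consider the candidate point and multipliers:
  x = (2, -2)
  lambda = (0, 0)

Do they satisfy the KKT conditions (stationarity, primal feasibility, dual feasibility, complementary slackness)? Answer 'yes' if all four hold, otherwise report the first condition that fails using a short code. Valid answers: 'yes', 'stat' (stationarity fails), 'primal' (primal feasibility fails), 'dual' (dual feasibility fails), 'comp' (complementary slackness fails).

Gradient of f: grad f(x) = Q x + c = (0, 0)
Constraint values g_i(x) = a_i^T x - b_i:
  g_1((2, -2)) = -3
  g_2((2, -2)) = 0
Stationarity residual: grad f(x) + sum_i lambda_i a_i = (0, 0)
  -> stationarity OK
Primal feasibility (all g_i <= 0): OK
Dual feasibility (all lambda_i >= 0): OK
Complementary slackness (lambda_i * g_i(x) = 0 for all i): OK

Verdict: yes, KKT holds.

yes


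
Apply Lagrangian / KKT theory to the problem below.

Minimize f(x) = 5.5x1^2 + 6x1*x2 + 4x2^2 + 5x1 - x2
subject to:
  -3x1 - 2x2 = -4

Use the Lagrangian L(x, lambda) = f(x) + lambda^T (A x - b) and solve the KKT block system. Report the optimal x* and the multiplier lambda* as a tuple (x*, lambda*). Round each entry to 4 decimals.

Form the Lagrangian:
  L(x, lambda) = (1/2) x^T Q x + c^T x + lambda^T (A x - b)
Stationarity (grad_x L = 0): Q x + c + A^T lambda = 0.
Primal feasibility: A x = b.

This gives the KKT block system:
  [ Q   A^T ] [ x     ]   [-c ]
  [ A    0  ] [ lambda ] = [ b ]

Solving the linear system:
  x*      = (0.5, 1.25)
  lambda* = (6)
  f(x*)   = 12.625

x* = (0.5, 1.25), lambda* = (6)


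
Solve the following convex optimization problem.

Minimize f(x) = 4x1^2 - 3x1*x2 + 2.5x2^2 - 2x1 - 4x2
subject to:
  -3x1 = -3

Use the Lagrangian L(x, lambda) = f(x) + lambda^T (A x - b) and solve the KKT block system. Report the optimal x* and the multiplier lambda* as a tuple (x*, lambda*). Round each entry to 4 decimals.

Form the Lagrangian:
  L(x, lambda) = (1/2) x^T Q x + c^T x + lambda^T (A x - b)
Stationarity (grad_x L = 0): Q x + c + A^T lambda = 0.
Primal feasibility: A x = b.

This gives the KKT block system:
  [ Q   A^T ] [ x     ]   [-c ]
  [ A    0  ] [ lambda ] = [ b ]

Solving the linear system:
  x*      = (1, 1.4)
  lambda* = (0.6)
  f(x*)   = -2.9

x* = (1, 1.4), lambda* = (0.6)


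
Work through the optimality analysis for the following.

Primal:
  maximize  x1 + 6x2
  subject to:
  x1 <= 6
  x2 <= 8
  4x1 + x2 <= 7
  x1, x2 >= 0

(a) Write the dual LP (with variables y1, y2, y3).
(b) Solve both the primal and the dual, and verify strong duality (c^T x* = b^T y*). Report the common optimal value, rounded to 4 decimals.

The standard primal-dual pair for 'max c^T x s.t. A x <= b, x >= 0' is:
  Dual:  min b^T y  s.t.  A^T y >= c,  y >= 0.

So the dual LP is:
  minimize  6y1 + 8y2 + 7y3
  subject to:
    y1 + 4y3 >= 1
    y2 + y3 >= 6
    y1, y2, y3 >= 0

Solving the primal: x* = (0, 7).
  primal value c^T x* = 42.
Solving the dual: y* = (0, 0, 6).
  dual value b^T y* = 42.
Strong duality: c^T x* = b^T y*. Confirmed.

42


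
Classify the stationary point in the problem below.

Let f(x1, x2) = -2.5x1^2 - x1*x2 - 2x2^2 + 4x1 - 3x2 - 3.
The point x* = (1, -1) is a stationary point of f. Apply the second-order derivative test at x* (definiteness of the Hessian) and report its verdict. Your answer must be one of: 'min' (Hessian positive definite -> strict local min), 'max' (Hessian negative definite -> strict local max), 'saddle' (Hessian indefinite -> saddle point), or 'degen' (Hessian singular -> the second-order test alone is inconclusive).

Compute the Hessian H = grad^2 f:
  H = [[-5, -1], [-1, -4]]
Verify stationarity: grad f(x*) = H x* + g = (0, 0).
Eigenvalues of H: -5.618, -3.382.
Both eigenvalues < 0, so H is negative definite -> x* is a strict local max.

max


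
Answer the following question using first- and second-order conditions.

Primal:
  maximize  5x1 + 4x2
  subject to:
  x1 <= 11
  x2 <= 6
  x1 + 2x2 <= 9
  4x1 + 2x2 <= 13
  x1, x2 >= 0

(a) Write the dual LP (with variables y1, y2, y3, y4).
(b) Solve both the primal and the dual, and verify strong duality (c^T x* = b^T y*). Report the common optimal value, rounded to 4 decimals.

The standard primal-dual pair for 'max c^T x s.t. A x <= b, x >= 0' is:
  Dual:  min b^T y  s.t.  A^T y >= c,  y >= 0.

So the dual LP is:
  minimize  11y1 + 6y2 + 9y3 + 13y4
  subject to:
    y1 + y3 + 4y4 >= 5
    y2 + 2y3 + 2y4 >= 4
    y1, y2, y3, y4 >= 0

Solving the primal: x* = (1.3333, 3.8333).
  primal value c^T x* = 22.
Solving the dual: y* = (0, 0, 1, 1).
  dual value b^T y* = 22.
Strong duality: c^T x* = b^T y*. Confirmed.

22


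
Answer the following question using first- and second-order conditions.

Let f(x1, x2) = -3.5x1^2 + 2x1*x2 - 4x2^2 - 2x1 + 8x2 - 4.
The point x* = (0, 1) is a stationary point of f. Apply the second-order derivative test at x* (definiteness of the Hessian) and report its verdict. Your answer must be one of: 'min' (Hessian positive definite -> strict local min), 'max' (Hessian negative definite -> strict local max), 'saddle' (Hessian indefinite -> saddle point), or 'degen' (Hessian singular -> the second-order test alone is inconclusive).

Compute the Hessian H = grad^2 f:
  H = [[-7, 2], [2, -8]]
Verify stationarity: grad f(x*) = H x* + g = (0, 0).
Eigenvalues of H: -9.5616, -5.4384.
Both eigenvalues < 0, so H is negative definite -> x* is a strict local max.

max


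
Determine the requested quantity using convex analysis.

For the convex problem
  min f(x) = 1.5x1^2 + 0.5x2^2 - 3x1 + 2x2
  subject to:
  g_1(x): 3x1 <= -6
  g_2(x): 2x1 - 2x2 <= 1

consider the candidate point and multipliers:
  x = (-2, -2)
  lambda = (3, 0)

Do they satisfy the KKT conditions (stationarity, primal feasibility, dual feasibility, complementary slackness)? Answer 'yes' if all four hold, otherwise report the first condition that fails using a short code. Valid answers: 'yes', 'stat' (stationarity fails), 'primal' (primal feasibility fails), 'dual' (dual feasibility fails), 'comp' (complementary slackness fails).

Gradient of f: grad f(x) = Q x + c = (-9, 0)
Constraint values g_i(x) = a_i^T x - b_i:
  g_1((-2, -2)) = 0
  g_2((-2, -2)) = -1
Stationarity residual: grad f(x) + sum_i lambda_i a_i = (0, 0)
  -> stationarity OK
Primal feasibility (all g_i <= 0): OK
Dual feasibility (all lambda_i >= 0): OK
Complementary slackness (lambda_i * g_i(x) = 0 for all i): OK

Verdict: yes, KKT holds.

yes


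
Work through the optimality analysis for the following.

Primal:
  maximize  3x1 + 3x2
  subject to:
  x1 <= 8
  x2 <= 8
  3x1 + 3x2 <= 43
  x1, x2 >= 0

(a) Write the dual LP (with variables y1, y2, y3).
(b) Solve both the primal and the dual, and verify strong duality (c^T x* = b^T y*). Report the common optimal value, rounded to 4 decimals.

The standard primal-dual pair for 'max c^T x s.t. A x <= b, x >= 0' is:
  Dual:  min b^T y  s.t.  A^T y >= c,  y >= 0.

So the dual LP is:
  minimize  8y1 + 8y2 + 43y3
  subject to:
    y1 + 3y3 >= 3
    y2 + 3y3 >= 3
    y1, y2, y3 >= 0

Solving the primal: x* = (6.3333, 8).
  primal value c^T x* = 43.
Solving the dual: y* = (0, 0, 1).
  dual value b^T y* = 43.
Strong duality: c^T x* = b^T y*. Confirmed.

43


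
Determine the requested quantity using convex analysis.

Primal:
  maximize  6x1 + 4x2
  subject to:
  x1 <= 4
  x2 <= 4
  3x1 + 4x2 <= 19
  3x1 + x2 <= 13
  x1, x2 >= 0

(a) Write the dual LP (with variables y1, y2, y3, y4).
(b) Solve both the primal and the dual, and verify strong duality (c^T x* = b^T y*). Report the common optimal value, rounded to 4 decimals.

The standard primal-dual pair for 'max c^T x s.t. A x <= b, x >= 0' is:
  Dual:  min b^T y  s.t.  A^T y >= c,  y >= 0.

So the dual LP is:
  minimize  4y1 + 4y2 + 19y3 + 13y4
  subject to:
    y1 + 3y3 + 3y4 >= 6
    y2 + 4y3 + y4 >= 4
    y1, y2, y3, y4 >= 0

Solving the primal: x* = (3.6667, 2).
  primal value c^T x* = 30.
Solving the dual: y* = (0, 0, 0.6667, 1.3333).
  dual value b^T y* = 30.
Strong duality: c^T x* = b^T y*. Confirmed.

30


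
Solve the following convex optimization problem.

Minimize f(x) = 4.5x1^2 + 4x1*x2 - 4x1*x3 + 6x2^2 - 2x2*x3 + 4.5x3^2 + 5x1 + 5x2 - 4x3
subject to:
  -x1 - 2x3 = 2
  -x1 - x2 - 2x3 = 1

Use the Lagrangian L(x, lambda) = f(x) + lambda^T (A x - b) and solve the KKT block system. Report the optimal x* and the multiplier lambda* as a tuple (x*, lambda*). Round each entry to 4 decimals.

Form the Lagrangian:
  L(x, lambda) = (1/2) x^T Q x + c^T x + lambda^T (A x - b)
Stationarity (grad_x L = 0): Q x + c + A^T lambda = 0.
Primal feasibility: A x = b.

This gives the KKT block system:
  [ Q   A^T ] [ x     ]   [-c ]
  [ A    0  ] [ lambda ] = [ b ]

Solving the linear system:
  x*      = (-1.3443, 1, -0.3279)
  lambda* = (-14.0656, 12.2787)
  f(x*)   = 7.7213

x* = (-1.3443, 1, -0.3279), lambda* = (-14.0656, 12.2787)


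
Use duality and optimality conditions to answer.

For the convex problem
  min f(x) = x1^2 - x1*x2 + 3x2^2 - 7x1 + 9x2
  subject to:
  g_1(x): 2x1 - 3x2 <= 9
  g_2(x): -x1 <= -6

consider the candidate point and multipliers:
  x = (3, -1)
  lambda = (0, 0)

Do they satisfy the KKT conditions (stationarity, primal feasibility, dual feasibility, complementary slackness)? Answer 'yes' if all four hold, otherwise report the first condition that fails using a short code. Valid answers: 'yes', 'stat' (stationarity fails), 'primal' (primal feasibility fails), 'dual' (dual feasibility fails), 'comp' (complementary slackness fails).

Gradient of f: grad f(x) = Q x + c = (0, 0)
Constraint values g_i(x) = a_i^T x - b_i:
  g_1((3, -1)) = 0
  g_2((3, -1)) = 3
Stationarity residual: grad f(x) + sum_i lambda_i a_i = (0, 0)
  -> stationarity OK
Primal feasibility (all g_i <= 0): FAILS
Dual feasibility (all lambda_i >= 0): OK
Complementary slackness (lambda_i * g_i(x) = 0 for all i): OK

Verdict: the first failing condition is primal_feasibility -> primal.

primal


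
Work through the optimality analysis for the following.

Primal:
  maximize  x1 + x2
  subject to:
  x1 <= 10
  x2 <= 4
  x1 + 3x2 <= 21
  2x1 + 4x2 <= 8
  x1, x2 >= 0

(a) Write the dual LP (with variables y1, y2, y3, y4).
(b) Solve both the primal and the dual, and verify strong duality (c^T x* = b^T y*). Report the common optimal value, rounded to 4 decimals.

The standard primal-dual pair for 'max c^T x s.t. A x <= b, x >= 0' is:
  Dual:  min b^T y  s.t.  A^T y >= c,  y >= 0.

So the dual LP is:
  minimize  10y1 + 4y2 + 21y3 + 8y4
  subject to:
    y1 + y3 + 2y4 >= 1
    y2 + 3y3 + 4y4 >= 1
    y1, y2, y3, y4 >= 0

Solving the primal: x* = (4, 0).
  primal value c^T x* = 4.
Solving the dual: y* = (0, 0, 0, 0.5).
  dual value b^T y* = 4.
Strong duality: c^T x* = b^T y*. Confirmed.

4


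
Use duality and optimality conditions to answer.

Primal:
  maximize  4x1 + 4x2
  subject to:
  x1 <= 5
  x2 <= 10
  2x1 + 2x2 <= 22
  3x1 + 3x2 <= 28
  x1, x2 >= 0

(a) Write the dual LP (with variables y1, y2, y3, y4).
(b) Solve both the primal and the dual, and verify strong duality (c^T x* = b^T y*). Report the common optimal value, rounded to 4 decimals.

The standard primal-dual pair for 'max c^T x s.t. A x <= b, x >= 0' is:
  Dual:  min b^T y  s.t.  A^T y >= c,  y >= 0.

So the dual LP is:
  minimize  5y1 + 10y2 + 22y3 + 28y4
  subject to:
    y1 + 2y3 + 3y4 >= 4
    y2 + 2y3 + 3y4 >= 4
    y1, y2, y3, y4 >= 0

Solving the primal: x* = (0, 9.3333).
  primal value c^T x* = 37.3333.
Solving the dual: y* = (0, 0, 0, 1.3333).
  dual value b^T y* = 37.3333.
Strong duality: c^T x* = b^T y*. Confirmed.

37.3333


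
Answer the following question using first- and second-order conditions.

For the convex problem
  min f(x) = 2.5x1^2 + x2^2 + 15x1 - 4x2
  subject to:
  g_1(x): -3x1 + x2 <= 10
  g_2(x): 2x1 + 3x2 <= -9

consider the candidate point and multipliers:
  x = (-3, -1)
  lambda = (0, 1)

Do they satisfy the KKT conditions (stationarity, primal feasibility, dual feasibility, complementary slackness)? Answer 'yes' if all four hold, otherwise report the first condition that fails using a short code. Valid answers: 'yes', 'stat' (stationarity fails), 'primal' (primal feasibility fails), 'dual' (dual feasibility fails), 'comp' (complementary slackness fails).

Gradient of f: grad f(x) = Q x + c = (0, -6)
Constraint values g_i(x) = a_i^T x - b_i:
  g_1((-3, -1)) = -2
  g_2((-3, -1)) = 0
Stationarity residual: grad f(x) + sum_i lambda_i a_i = (2, -3)
  -> stationarity FAILS
Primal feasibility (all g_i <= 0): OK
Dual feasibility (all lambda_i >= 0): OK
Complementary slackness (lambda_i * g_i(x) = 0 for all i): OK

Verdict: the first failing condition is stationarity -> stat.

stat


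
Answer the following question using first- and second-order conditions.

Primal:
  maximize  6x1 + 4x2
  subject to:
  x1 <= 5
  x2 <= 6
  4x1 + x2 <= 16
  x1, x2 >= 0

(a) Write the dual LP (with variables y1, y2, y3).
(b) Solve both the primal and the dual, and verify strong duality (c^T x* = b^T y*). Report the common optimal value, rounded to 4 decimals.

The standard primal-dual pair for 'max c^T x s.t. A x <= b, x >= 0' is:
  Dual:  min b^T y  s.t.  A^T y >= c,  y >= 0.

So the dual LP is:
  minimize  5y1 + 6y2 + 16y3
  subject to:
    y1 + 4y3 >= 6
    y2 + y3 >= 4
    y1, y2, y3 >= 0

Solving the primal: x* = (2.5, 6).
  primal value c^T x* = 39.
Solving the dual: y* = (0, 2.5, 1.5).
  dual value b^T y* = 39.
Strong duality: c^T x* = b^T y*. Confirmed.

39


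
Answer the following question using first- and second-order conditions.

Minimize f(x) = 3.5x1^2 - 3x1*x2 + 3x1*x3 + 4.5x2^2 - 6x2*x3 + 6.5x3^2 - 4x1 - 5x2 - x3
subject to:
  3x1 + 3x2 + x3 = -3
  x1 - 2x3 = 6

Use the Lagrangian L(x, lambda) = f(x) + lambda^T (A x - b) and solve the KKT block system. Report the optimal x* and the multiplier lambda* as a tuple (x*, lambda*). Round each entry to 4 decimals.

Form the Lagrangian:
  L(x, lambda) = (1/2) x^T Q x + c^T x + lambda^T (A x - b)
Stationarity (grad_x L = 0): Q x + c + A^T lambda = 0.
Primal feasibility: A x = b.

This gives the KKT block system:
  [ Q   A^T ] [ x     ]   [-c ]
  [ A    0  ] [ lambda ] = [ b ]

Solving the linear system:
  x*      = (1.2194, -1.4226, -2.3903)
  lambda* = (2.3734, -8.7532)
  f(x*)   = 32.1326

x* = (1.2194, -1.4226, -2.3903), lambda* = (2.3734, -8.7532)


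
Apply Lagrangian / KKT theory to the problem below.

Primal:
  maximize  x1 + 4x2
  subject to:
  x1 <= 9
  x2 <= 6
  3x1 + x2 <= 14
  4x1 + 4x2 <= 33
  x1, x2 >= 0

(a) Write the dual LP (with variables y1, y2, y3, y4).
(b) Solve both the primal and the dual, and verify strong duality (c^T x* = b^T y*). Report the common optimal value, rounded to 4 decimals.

The standard primal-dual pair for 'max c^T x s.t. A x <= b, x >= 0' is:
  Dual:  min b^T y  s.t.  A^T y >= c,  y >= 0.

So the dual LP is:
  minimize  9y1 + 6y2 + 14y3 + 33y4
  subject to:
    y1 + 3y3 + 4y4 >= 1
    y2 + y3 + 4y4 >= 4
    y1, y2, y3, y4 >= 0

Solving the primal: x* = (2.25, 6).
  primal value c^T x* = 26.25.
Solving the dual: y* = (0, 3, 0, 0.25).
  dual value b^T y* = 26.25.
Strong duality: c^T x* = b^T y*. Confirmed.

26.25


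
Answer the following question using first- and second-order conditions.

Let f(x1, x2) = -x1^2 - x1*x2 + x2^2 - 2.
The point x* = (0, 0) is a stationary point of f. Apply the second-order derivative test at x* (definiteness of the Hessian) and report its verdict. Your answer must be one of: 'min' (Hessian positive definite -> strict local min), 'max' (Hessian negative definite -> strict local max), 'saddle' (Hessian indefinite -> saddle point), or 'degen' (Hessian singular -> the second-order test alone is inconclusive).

Compute the Hessian H = grad^2 f:
  H = [[-2, -1], [-1, 2]]
Verify stationarity: grad f(x*) = H x* + g = (0, 0).
Eigenvalues of H: -2.2361, 2.2361.
Eigenvalues have mixed signs, so H is indefinite -> x* is a saddle point.

saddle


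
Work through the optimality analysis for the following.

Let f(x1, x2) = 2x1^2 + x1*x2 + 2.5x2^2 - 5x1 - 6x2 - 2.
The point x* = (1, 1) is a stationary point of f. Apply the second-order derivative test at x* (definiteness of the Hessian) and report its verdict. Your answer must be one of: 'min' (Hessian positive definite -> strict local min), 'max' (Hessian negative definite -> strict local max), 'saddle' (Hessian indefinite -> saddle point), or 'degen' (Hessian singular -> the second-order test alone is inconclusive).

Compute the Hessian H = grad^2 f:
  H = [[4, 1], [1, 5]]
Verify stationarity: grad f(x*) = H x* + g = (0, 0).
Eigenvalues of H: 3.382, 5.618.
Both eigenvalues > 0, so H is positive definite -> x* is a strict local min.

min


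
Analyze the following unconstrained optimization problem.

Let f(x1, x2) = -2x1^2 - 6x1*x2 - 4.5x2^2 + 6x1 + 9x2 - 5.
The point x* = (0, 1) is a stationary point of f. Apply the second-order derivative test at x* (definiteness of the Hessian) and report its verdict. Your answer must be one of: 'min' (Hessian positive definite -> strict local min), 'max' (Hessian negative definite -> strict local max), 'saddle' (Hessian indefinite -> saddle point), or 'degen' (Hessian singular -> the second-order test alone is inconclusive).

Compute the Hessian H = grad^2 f:
  H = [[-4, -6], [-6, -9]]
Verify stationarity: grad f(x*) = H x* + g = (0, 0).
Eigenvalues of H: -13, 0.
H has a zero eigenvalue (singular; negative semidefinite but not definite), so H is neither positive definite, negative definite, nor indefinite. The second-order test alone is inconclusive -> degen.
(Indeed, f is constant along the null direction of H through x*, so x* is not a strict local extremum.)

degen


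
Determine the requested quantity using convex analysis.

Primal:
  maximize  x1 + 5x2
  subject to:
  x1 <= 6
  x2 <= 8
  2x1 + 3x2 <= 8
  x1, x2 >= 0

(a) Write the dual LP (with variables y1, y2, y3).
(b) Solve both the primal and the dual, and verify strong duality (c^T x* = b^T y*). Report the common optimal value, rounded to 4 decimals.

The standard primal-dual pair for 'max c^T x s.t. A x <= b, x >= 0' is:
  Dual:  min b^T y  s.t.  A^T y >= c,  y >= 0.

So the dual LP is:
  minimize  6y1 + 8y2 + 8y3
  subject to:
    y1 + 2y3 >= 1
    y2 + 3y3 >= 5
    y1, y2, y3 >= 0

Solving the primal: x* = (0, 2.6667).
  primal value c^T x* = 13.3333.
Solving the dual: y* = (0, 0, 1.6667).
  dual value b^T y* = 13.3333.
Strong duality: c^T x* = b^T y*. Confirmed.

13.3333


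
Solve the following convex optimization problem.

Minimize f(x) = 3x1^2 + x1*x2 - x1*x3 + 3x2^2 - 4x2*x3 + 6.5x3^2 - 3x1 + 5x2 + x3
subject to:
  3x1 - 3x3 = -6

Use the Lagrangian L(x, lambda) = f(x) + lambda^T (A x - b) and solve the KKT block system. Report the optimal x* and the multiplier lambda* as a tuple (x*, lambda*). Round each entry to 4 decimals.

Form the Lagrangian:
  L(x, lambda) = (1/2) x^T Q x + c^T x + lambda^T (A x - b)
Stationarity (grad_x L = 0): Q x + c + A^T lambda = 0.
Primal feasibility: A x = b.

This gives the KKT block system:
  [ Q   A^T ] [ x     ]   [-c ]
  [ A    0  ] [ lambda ] = [ b ]

Solving the linear system:
  x*      = (-1.3226, -0.1613, 0.6774)
  lambda* = (3.9247)
  f(x*)   = 13.6935

x* = (-1.3226, -0.1613, 0.6774), lambda* = (3.9247)


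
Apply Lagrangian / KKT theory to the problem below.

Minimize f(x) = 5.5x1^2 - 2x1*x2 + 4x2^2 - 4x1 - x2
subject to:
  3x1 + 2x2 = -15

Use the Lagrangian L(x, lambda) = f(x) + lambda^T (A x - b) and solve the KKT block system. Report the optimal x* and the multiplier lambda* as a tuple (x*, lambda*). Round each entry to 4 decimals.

Form the Lagrangian:
  L(x, lambda) = (1/2) x^T Q x + c^T x + lambda^T (A x - b)
Stationarity (grad_x L = 0): Q x + c + A^T lambda = 0.
Primal feasibility: A x = b.

This gives the KKT block system:
  [ Q   A^T ] [ x     ]   [-c ]
  [ A    0  ] [ lambda ] = [ b ]

Solving the linear system:
  x*      = (-2.9286, -3.1071)
  lambda* = (10)
  f(x*)   = 82.4107

x* = (-2.9286, -3.1071), lambda* = (10)


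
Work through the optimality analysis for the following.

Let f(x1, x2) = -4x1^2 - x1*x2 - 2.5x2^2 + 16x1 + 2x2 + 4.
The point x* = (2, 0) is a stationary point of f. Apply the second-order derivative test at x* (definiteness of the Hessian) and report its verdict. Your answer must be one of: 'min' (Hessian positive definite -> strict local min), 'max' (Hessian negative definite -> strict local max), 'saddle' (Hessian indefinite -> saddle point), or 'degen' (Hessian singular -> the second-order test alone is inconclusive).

Compute the Hessian H = grad^2 f:
  H = [[-8, -1], [-1, -5]]
Verify stationarity: grad f(x*) = H x* + g = (0, 0).
Eigenvalues of H: -8.3028, -4.6972.
Both eigenvalues < 0, so H is negative definite -> x* is a strict local max.

max


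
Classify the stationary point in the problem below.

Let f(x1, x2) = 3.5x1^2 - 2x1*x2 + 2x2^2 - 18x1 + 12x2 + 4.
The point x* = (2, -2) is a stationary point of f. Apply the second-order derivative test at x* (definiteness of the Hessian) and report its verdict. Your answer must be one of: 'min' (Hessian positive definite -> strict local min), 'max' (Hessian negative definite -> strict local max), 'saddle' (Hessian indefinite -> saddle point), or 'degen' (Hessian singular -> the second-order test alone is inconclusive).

Compute the Hessian H = grad^2 f:
  H = [[7, -2], [-2, 4]]
Verify stationarity: grad f(x*) = H x* + g = (0, 0).
Eigenvalues of H: 3, 8.
Both eigenvalues > 0, so H is positive definite -> x* is a strict local min.

min


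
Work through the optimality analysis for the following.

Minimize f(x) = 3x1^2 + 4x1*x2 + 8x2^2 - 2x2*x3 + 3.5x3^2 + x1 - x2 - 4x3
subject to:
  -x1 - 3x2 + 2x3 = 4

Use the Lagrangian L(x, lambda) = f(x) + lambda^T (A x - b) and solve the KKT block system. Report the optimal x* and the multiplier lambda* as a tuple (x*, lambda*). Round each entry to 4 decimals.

Form the Lagrangian:
  L(x, lambda) = (1/2) x^T Q x + c^T x + lambda^T (A x - b)
Stationarity (grad_x L = 0): Q x + c + A^T lambda = 0.
Primal feasibility: A x = b.

This gives the KKT block system:
  [ Q   A^T ] [ x     ]   [-c ]
  [ A    0  ] [ lambda ] = [ b ]

Solving the linear system:
  x*      = (-0.5475, -0.2129, 1.4068)
  lambda* = (-3.1369)
  f(x*)   = 3.2928

x* = (-0.5475, -0.2129, 1.4068), lambda* = (-3.1369)


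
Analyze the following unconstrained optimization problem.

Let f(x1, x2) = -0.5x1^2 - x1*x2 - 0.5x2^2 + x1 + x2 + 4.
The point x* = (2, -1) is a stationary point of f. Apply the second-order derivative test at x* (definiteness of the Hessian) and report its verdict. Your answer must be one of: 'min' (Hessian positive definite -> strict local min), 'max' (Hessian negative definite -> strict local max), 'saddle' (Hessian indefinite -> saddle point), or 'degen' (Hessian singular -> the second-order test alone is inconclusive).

Compute the Hessian H = grad^2 f:
  H = [[-1, -1], [-1, -1]]
Verify stationarity: grad f(x*) = H x* + g = (0, 0).
Eigenvalues of H: -2, 0.
H has a zero eigenvalue (singular; negative semidefinite but not definite), so H is neither positive definite, negative definite, nor indefinite. The second-order test alone is inconclusive -> degen.
(Indeed, f is constant along the null direction of H through x*, so x* is not a strict local extremum.)

degen


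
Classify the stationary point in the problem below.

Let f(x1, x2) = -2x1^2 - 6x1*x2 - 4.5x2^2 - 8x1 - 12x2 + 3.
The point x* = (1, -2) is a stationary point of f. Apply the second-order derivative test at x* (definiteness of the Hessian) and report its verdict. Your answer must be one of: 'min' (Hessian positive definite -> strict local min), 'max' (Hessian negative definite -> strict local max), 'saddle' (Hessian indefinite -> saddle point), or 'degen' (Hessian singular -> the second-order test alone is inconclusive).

Compute the Hessian H = grad^2 f:
  H = [[-4, -6], [-6, -9]]
Verify stationarity: grad f(x*) = H x* + g = (0, 0).
Eigenvalues of H: -13, 0.
H has a zero eigenvalue (singular; negative semidefinite but not definite), so H is neither positive definite, negative definite, nor indefinite. The second-order test alone is inconclusive -> degen.
(Indeed, f is constant along the null direction of H through x*, so x* is not a strict local extremum.)

degen


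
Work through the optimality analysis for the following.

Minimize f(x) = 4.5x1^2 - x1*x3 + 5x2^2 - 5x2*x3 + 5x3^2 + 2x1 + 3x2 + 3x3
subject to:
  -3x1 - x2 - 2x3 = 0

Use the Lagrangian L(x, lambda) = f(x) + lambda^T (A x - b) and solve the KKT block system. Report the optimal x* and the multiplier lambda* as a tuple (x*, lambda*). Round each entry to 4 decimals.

Form the Lagrangian:
  L(x, lambda) = (1/2) x^T Q x + c^T x + lambda^T (A x - b)
Stationarity (grad_x L = 0): Q x + c + A^T lambda = 0.
Primal feasibility: A x = b.

This gives the KKT block system:
  [ Q   A^T ] [ x     ]   [-c ]
  [ A    0  ] [ lambda ] = [ b ]

Solving the linear system:
  x*      = (0.1843, -0.249, -0.152)
  lambda* = (1.2703)
  f(x*)   = -0.4171

x* = (0.1843, -0.249, -0.152), lambda* = (1.2703)


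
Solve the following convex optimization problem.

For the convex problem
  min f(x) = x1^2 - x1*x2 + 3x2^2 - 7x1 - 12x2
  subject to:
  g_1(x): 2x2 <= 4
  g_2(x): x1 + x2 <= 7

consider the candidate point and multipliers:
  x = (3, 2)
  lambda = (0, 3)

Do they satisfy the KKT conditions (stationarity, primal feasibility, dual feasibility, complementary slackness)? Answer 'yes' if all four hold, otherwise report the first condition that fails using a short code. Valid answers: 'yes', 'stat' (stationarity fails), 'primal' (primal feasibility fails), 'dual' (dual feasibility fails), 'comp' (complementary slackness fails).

Gradient of f: grad f(x) = Q x + c = (-3, -3)
Constraint values g_i(x) = a_i^T x - b_i:
  g_1((3, 2)) = 0
  g_2((3, 2)) = -2
Stationarity residual: grad f(x) + sum_i lambda_i a_i = (0, 0)
  -> stationarity OK
Primal feasibility (all g_i <= 0): OK
Dual feasibility (all lambda_i >= 0): OK
Complementary slackness (lambda_i * g_i(x) = 0 for all i): FAILS

Verdict: the first failing condition is complementary_slackness -> comp.

comp


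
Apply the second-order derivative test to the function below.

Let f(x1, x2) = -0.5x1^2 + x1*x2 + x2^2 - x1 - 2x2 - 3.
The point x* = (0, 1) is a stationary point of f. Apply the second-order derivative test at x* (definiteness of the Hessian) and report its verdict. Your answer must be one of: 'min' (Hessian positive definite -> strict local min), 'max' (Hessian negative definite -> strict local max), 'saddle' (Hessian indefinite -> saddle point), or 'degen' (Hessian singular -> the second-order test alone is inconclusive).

Compute the Hessian H = grad^2 f:
  H = [[-1, 1], [1, 2]]
Verify stationarity: grad f(x*) = H x* + g = (0, 0).
Eigenvalues of H: -1.3028, 2.3028.
Eigenvalues have mixed signs, so H is indefinite -> x* is a saddle point.

saddle


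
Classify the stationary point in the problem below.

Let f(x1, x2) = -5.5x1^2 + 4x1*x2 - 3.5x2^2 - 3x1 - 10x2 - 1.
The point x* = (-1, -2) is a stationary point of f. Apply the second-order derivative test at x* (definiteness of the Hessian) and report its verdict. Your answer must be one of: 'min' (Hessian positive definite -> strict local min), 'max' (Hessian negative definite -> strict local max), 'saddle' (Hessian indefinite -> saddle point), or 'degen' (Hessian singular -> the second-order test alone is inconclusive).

Compute the Hessian H = grad^2 f:
  H = [[-11, 4], [4, -7]]
Verify stationarity: grad f(x*) = H x* + g = (0, 0).
Eigenvalues of H: -13.4721, -4.5279.
Both eigenvalues < 0, so H is negative definite -> x* is a strict local max.

max


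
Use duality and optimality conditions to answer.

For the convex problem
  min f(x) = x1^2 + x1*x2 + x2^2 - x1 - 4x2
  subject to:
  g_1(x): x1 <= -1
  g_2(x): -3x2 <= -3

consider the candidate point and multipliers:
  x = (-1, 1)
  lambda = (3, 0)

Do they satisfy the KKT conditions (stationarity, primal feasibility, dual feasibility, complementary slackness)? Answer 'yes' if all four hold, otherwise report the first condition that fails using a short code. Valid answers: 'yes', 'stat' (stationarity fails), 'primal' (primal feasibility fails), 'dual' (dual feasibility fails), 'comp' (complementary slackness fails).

Gradient of f: grad f(x) = Q x + c = (-2, -3)
Constraint values g_i(x) = a_i^T x - b_i:
  g_1((-1, 1)) = 0
  g_2((-1, 1)) = 0
Stationarity residual: grad f(x) + sum_i lambda_i a_i = (1, -3)
  -> stationarity FAILS
Primal feasibility (all g_i <= 0): OK
Dual feasibility (all lambda_i >= 0): OK
Complementary slackness (lambda_i * g_i(x) = 0 for all i): OK

Verdict: the first failing condition is stationarity -> stat.

stat


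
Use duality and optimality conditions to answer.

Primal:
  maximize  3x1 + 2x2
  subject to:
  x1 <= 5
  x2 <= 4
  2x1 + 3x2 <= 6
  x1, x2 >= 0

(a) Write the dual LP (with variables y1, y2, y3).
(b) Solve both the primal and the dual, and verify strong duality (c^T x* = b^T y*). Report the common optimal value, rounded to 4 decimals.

The standard primal-dual pair for 'max c^T x s.t. A x <= b, x >= 0' is:
  Dual:  min b^T y  s.t.  A^T y >= c,  y >= 0.

So the dual LP is:
  minimize  5y1 + 4y2 + 6y3
  subject to:
    y1 + 2y3 >= 3
    y2 + 3y3 >= 2
    y1, y2, y3 >= 0

Solving the primal: x* = (3, 0).
  primal value c^T x* = 9.
Solving the dual: y* = (0, 0, 1.5).
  dual value b^T y* = 9.
Strong duality: c^T x* = b^T y*. Confirmed.

9


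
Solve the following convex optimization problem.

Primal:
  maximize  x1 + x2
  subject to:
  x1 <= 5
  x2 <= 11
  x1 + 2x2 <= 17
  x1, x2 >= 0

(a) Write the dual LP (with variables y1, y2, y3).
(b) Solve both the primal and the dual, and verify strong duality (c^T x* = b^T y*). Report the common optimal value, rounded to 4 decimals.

The standard primal-dual pair for 'max c^T x s.t. A x <= b, x >= 0' is:
  Dual:  min b^T y  s.t.  A^T y >= c,  y >= 0.

So the dual LP is:
  minimize  5y1 + 11y2 + 17y3
  subject to:
    y1 + y3 >= 1
    y2 + 2y3 >= 1
    y1, y2, y3 >= 0

Solving the primal: x* = (5, 6).
  primal value c^T x* = 11.
Solving the dual: y* = (0.5, 0, 0.5).
  dual value b^T y* = 11.
Strong duality: c^T x* = b^T y*. Confirmed.

11


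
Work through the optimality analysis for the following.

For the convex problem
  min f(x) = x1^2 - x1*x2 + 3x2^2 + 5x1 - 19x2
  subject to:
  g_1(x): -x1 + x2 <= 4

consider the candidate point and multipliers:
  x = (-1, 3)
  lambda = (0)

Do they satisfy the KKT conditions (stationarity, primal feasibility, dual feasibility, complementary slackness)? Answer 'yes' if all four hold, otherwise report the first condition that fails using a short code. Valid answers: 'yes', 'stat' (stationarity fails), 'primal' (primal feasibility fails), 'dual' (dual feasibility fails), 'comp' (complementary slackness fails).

Gradient of f: grad f(x) = Q x + c = (0, 0)
Constraint values g_i(x) = a_i^T x - b_i:
  g_1((-1, 3)) = 0
Stationarity residual: grad f(x) + sum_i lambda_i a_i = (0, 0)
  -> stationarity OK
Primal feasibility (all g_i <= 0): OK
Dual feasibility (all lambda_i >= 0): OK
Complementary slackness (lambda_i * g_i(x) = 0 for all i): OK

Verdict: yes, KKT holds.

yes


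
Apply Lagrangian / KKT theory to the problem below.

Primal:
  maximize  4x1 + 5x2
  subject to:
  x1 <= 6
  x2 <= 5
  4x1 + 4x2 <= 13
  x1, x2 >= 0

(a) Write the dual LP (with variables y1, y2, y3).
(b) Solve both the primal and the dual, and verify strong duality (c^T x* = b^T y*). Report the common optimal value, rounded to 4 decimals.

The standard primal-dual pair for 'max c^T x s.t. A x <= b, x >= 0' is:
  Dual:  min b^T y  s.t.  A^T y >= c,  y >= 0.

So the dual LP is:
  minimize  6y1 + 5y2 + 13y3
  subject to:
    y1 + 4y3 >= 4
    y2 + 4y3 >= 5
    y1, y2, y3 >= 0

Solving the primal: x* = (0, 3.25).
  primal value c^T x* = 16.25.
Solving the dual: y* = (0, 0, 1.25).
  dual value b^T y* = 16.25.
Strong duality: c^T x* = b^T y*. Confirmed.

16.25


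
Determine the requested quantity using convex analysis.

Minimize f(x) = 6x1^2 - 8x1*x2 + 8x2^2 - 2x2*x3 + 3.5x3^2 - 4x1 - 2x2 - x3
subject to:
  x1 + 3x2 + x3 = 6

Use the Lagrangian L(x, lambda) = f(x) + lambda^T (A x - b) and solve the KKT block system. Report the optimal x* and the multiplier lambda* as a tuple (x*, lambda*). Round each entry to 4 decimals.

Form the Lagrangian:
  L(x, lambda) = (1/2) x^T Q x + c^T x + lambda^T (A x - b)
Stationarity (grad_x L = 0): Q x + c + A^T lambda = 0.
Primal feasibility: A x = b.

This gives the KKT block system:
  [ Q   A^T ] [ x     ]   [-c ]
  [ A    0  ] [ lambda ] = [ b ]

Solving the linear system:
  x*      = (1.3564, 1.2819, 0.7979)
  lambda* = (-2.0213)
  f(x*)   = 1.6702

x* = (1.3564, 1.2819, 0.7979), lambda* = (-2.0213)


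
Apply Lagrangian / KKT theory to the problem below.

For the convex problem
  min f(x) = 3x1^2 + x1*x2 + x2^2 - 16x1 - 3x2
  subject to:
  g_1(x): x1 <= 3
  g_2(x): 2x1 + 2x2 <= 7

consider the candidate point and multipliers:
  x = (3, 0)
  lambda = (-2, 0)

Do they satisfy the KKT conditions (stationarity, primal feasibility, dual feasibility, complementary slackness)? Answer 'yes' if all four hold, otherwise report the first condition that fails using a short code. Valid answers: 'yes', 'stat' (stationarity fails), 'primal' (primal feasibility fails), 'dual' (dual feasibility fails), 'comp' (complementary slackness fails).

Gradient of f: grad f(x) = Q x + c = (2, 0)
Constraint values g_i(x) = a_i^T x - b_i:
  g_1((3, 0)) = 0
  g_2((3, 0)) = -1
Stationarity residual: grad f(x) + sum_i lambda_i a_i = (0, 0)
  -> stationarity OK
Primal feasibility (all g_i <= 0): OK
Dual feasibility (all lambda_i >= 0): FAILS
Complementary slackness (lambda_i * g_i(x) = 0 for all i): OK

Verdict: the first failing condition is dual_feasibility -> dual.

dual


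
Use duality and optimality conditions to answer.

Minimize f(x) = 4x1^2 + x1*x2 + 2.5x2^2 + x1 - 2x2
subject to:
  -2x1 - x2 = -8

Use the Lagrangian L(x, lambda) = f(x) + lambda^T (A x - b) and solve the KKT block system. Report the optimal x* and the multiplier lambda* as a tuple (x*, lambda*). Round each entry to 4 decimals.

Form the Lagrangian:
  L(x, lambda) = (1/2) x^T Q x + c^T x + lambda^T (A x - b)
Stationarity (grad_x L = 0): Q x + c + A^T lambda = 0.
Primal feasibility: A x = b.

This gives the KKT block system:
  [ Q   A^T ] [ x     ]   [-c ]
  [ A    0  ] [ lambda ] = [ b ]

Solving the linear system:
  x*      = (2.7917, 2.4167)
  lambda* = (12.875)
  f(x*)   = 50.4792

x* = (2.7917, 2.4167), lambda* = (12.875)
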